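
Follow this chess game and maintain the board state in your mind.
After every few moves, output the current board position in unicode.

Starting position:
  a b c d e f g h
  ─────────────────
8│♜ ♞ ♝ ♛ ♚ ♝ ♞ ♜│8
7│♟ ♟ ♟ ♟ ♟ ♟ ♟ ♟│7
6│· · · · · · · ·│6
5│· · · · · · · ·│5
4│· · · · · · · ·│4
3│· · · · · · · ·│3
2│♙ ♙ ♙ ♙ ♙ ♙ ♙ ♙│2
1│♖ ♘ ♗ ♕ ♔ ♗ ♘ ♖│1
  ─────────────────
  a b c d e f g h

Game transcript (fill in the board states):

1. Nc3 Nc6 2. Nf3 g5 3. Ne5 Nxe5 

  a b c d e f g h
  ─────────────────
8│♜ · ♝ ♛ ♚ ♝ ♞ ♜│8
7│♟ ♟ ♟ ♟ ♟ ♟ · ♟│7
6│· · · · · · · ·│6
5│· · · · ♞ · ♟ ·│5
4│· · · · · · · ·│4
3│· · ♘ · · · · ·│3
2│♙ ♙ ♙ ♙ ♙ ♙ ♙ ♙│2
1│♖ · ♗ ♕ ♔ ♗ · ♖│1
  ─────────────────
  a b c d e f g h

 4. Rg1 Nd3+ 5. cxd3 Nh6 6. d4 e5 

  a b c d e f g h
  ─────────────────
8│♜ · ♝ ♛ ♚ ♝ · ♜│8
7│♟ ♟ ♟ ♟ · ♟ · ♟│7
6│· · · · · · · ♞│6
5│· · · · ♟ · ♟ ·│5
4│· · · ♙ · · · ·│4
3│· · ♘ · · · · ·│3
2│♙ ♙ · ♙ ♙ ♙ ♙ ♙│2
1│♖ · ♗ ♕ ♔ ♗ ♖ ·│1
  ─────────────────
  a b c d e f g h

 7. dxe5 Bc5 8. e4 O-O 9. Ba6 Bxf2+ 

  a b c d e f g h
  ─────────────────
8│♜ · ♝ ♛ · ♜ ♚ ·│8
7│♟ ♟ ♟ ♟ · ♟ · ♟│7
6│♗ · · · · · · ♞│6
5│· · · · ♙ · ♟ ·│5
4│· · · · ♙ · · ·│4
3│· · ♘ · · · · ·│3
2│♙ ♙ · ♙ · ♝ ♙ ♙│2
1│♖ · ♗ ♕ ♔ · ♖ ·│1
  ─────────────────
  a b c d e f g h

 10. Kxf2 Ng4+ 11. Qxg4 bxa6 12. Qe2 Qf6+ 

  a b c d e f g h
  ─────────────────
8│♜ · ♝ · · ♜ ♚ ·│8
7│♟ · ♟ ♟ · ♟ · ♟│7
6│♟ · · · · ♛ · ·│6
5│· · · · ♙ · ♟ ·│5
4│· · · · ♙ · · ·│4
3│· · ♘ · · · · ·│3
2│♙ ♙ · ♙ ♕ ♔ ♙ ♙│2
1│♖ · ♗ · · · ♖ ·│1
  ─────────────────
  a b c d e f g h

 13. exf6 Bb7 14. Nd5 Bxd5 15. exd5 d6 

  a b c d e f g h
  ─────────────────
8│♜ · · · · ♜ ♚ ·│8
7│♟ · ♟ · · ♟ · ♟│7
6│♟ · · ♟ · ♙ · ·│6
5│· · · ♙ · · ♟ ·│5
4│· · · · · · · ·│4
3│· · · · · · · ·│3
2│♙ ♙ · ♙ ♕ ♔ ♙ ♙│2
1│♖ · ♗ · · · ♖ ·│1
  ─────────────────
  a b c d e f g h



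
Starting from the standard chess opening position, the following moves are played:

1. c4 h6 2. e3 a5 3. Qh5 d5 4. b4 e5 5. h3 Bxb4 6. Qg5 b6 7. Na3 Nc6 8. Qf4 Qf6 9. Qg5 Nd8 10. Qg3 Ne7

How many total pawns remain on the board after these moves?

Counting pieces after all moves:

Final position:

  a b c d e f g h
  ─────────────────
8│♜ · ♝ ♞ ♚ · · ♜│8
7│· · ♟ · ♞ ♟ ♟ ·│7
6│· ♟ · · · ♛ · ♟│6
5│♟ · · ♟ ♟ · · ·│5
4│· ♝ ♙ · · · · ·│4
3│♘ · · · ♙ · ♕ ♙│3
2│♙ · · ♙ · ♙ ♙ ·│2
1│♖ · ♗ · ♔ ♗ ♘ ♖│1
  ─────────────────
  a b c d e f g h


15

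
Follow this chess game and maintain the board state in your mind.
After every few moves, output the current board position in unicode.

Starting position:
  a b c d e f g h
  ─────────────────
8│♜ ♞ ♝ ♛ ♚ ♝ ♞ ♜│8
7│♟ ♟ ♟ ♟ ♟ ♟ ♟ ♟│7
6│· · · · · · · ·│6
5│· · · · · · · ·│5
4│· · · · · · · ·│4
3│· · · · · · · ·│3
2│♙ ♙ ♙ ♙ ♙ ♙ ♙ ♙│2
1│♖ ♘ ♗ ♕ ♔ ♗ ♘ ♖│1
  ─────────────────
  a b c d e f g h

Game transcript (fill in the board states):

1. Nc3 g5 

  a b c d e f g h
  ─────────────────
8│♜ ♞ ♝ ♛ ♚ ♝ ♞ ♜│8
7│♟ ♟ ♟ ♟ ♟ ♟ · ♟│7
6│· · · · · · · ·│6
5│· · · · · · ♟ ·│5
4│· · · · · · · ·│4
3│· · ♘ · · · · ·│3
2│♙ ♙ ♙ ♙ ♙ ♙ ♙ ♙│2
1│♖ · ♗ ♕ ♔ ♗ ♘ ♖│1
  ─────────────────
  a b c d e f g h

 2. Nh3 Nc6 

  a b c d e f g h
  ─────────────────
8│♜ · ♝ ♛ ♚ ♝ ♞ ♜│8
7│♟ ♟ ♟ ♟ ♟ ♟ · ♟│7
6│· · ♞ · · · · ·│6
5│· · · · · · ♟ ·│5
4│· · · · · · · ·│4
3│· · ♘ · · · · ♘│3
2│♙ ♙ ♙ ♙ ♙ ♙ ♙ ♙│2
1│♖ · ♗ ♕ ♔ ♗ · ♖│1
  ─────────────────
  a b c d e f g h

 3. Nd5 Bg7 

  a b c d e f g h
  ─────────────────
8│♜ · ♝ ♛ ♚ · ♞ ♜│8
7│♟ ♟ ♟ ♟ ♟ ♟ ♝ ♟│7
6│· · ♞ · · · · ·│6
5│· · · ♘ · · ♟ ·│5
4│· · · · · · · ·│4
3│· · · · · · · ♘│3
2│♙ ♙ ♙ ♙ ♙ ♙ ♙ ♙│2
1│♖ · ♗ ♕ ♔ ♗ · ♖│1
  ─────────────────
  a b c d e f g h

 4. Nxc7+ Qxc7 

  a b c d e f g h
  ─────────────────
8│♜ · ♝ · ♚ · ♞ ♜│8
7│♟ ♟ ♛ ♟ ♟ ♟ ♝ ♟│7
6│· · ♞ · · · · ·│6
5│· · · · · · ♟ ·│5
4│· · · · · · · ·│4
3│· · · · · · · ♘│3
2│♙ ♙ ♙ ♙ ♙ ♙ ♙ ♙│2
1│♖ · ♗ ♕ ♔ ♗ · ♖│1
  ─────────────────
  a b c d e f g h

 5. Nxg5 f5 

  a b c d e f g h
  ─────────────────
8│♜ · ♝ · ♚ · ♞ ♜│8
7│♟ ♟ ♛ ♟ ♟ · ♝ ♟│7
6│· · ♞ · · · · ·│6
5│· · · · · ♟ ♘ ·│5
4│· · · · · · · ·│4
3│· · · · · · · ·│3
2│♙ ♙ ♙ ♙ ♙ ♙ ♙ ♙│2
1│♖ · ♗ ♕ ♔ ♗ · ♖│1
  ─────────────────
  a b c d e f g h



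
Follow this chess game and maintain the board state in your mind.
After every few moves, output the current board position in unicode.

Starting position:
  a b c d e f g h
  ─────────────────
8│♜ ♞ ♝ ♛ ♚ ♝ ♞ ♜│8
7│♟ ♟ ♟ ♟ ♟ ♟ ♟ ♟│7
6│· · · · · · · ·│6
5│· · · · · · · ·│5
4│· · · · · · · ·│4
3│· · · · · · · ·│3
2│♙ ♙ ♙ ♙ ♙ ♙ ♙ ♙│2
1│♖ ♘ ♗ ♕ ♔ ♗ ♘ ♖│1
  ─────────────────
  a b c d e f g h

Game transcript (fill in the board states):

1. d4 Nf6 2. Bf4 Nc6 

  a b c d e f g h
  ─────────────────
8│♜ · ♝ ♛ ♚ ♝ · ♜│8
7│♟ ♟ ♟ ♟ ♟ ♟ ♟ ♟│7
6│· · ♞ · · ♞ · ·│6
5│· · · · · · · ·│5
4│· · · ♙ · ♗ · ·│4
3│· · · · · · · ·│3
2│♙ ♙ ♙ · ♙ ♙ ♙ ♙│2
1│♖ ♘ · ♕ ♔ ♗ ♘ ♖│1
  ─────────────────
  a b c d e f g h

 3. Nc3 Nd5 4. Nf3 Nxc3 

  a b c d e f g h
  ─────────────────
8│♜ · ♝ ♛ ♚ ♝ · ♜│8
7│♟ ♟ ♟ ♟ ♟ ♟ ♟ ♟│7
6│· · ♞ · · · · ·│6
5│· · · · · · · ·│5
4│· · · ♙ · ♗ · ·│4
3│· · ♞ · · ♘ · ·│3
2│♙ ♙ ♙ · ♙ ♙ ♙ ♙│2
1│♖ · · ♕ ♔ ♗ · ♖│1
  ─────────────────
  a b c d e f g h

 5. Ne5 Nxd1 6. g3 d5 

  a b c d e f g h
  ─────────────────
8│♜ · ♝ ♛ ♚ ♝ · ♜│8
7│♟ ♟ ♟ · ♟ ♟ ♟ ♟│7
6│· · ♞ · · · · ·│6
5│· · · ♟ ♘ · · ·│5
4│· · · ♙ · ♗ · ·│4
3│· · · · · · ♙ ·│3
2│♙ ♙ ♙ · ♙ ♙ · ♙│2
1│♖ · · ♞ ♔ ♗ · ♖│1
  ─────────────────
  a b c d e f g h

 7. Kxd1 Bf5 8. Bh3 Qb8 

  a b c d e f g h
  ─────────────────
8│♜ ♛ · · ♚ ♝ · ♜│8
7│♟ ♟ ♟ · ♟ ♟ ♟ ♟│7
6│· · ♞ · · · · ·│6
5│· · · ♟ ♘ ♝ · ·│5
4│· · · ♙ · ♗ · ·│4
3│· · · · · · ♙ ♗│3
2│♙ ♙ ♙ · ♙ ♙ · ♙│2
1│♖ · · ♔ · · · ♖│1
  ─────────────────
  a b c d e f g h

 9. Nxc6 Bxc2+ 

  a b c d e f g h
  ─────────────────
8│♜ ♛ · · ♚ ♝ · ♜│8
7│♟ ♟ ♟ · ♟ ♟ ♟ ♟│7
6│· · ♘ · · · · ·│6
5│· · · ♟ · · · ·│5
4│· · · ♙ · ♗ · ·│4
3│· · · · · · ♙ ♗│3
2│♙ ♙ ♝ · ♙ ♙ · ♙│2
1│♖ · · ♔ · · · ♖│1
  ─────────────────
  a b c d e f g h


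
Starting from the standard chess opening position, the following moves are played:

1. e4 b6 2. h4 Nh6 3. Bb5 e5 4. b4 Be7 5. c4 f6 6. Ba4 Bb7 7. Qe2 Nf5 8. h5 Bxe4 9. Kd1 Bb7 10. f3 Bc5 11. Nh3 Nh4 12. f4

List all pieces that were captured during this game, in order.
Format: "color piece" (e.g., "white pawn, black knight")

Tracking captures:
  Bxe4: captured white pawn

white pawn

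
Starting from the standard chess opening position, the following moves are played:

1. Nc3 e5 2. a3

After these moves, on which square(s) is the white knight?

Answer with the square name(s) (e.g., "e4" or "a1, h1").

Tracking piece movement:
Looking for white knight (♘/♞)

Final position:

  a b c d e f g h
  ─────────────────
8│♜ ♞ ♝ ♛ ♚ ♝ ♞ ♜│8
7│♟ ♟ ♟ ♟ · ♟ ♟ ♟│7
6│· · · · · · · ·│6
5│· · · · ♟ · · ·│5
4│· · · · · · · ·│4
3│♙ · ♘ · · · · ·│3
2│· ♙ ♙ ♙ ♙ ♙ ♙ ♙│2
1│♖ · ♗ ♕ ♔ ♗ ♘ ♖│1
  ─────────────────
  a b c d e f g h


c3, g1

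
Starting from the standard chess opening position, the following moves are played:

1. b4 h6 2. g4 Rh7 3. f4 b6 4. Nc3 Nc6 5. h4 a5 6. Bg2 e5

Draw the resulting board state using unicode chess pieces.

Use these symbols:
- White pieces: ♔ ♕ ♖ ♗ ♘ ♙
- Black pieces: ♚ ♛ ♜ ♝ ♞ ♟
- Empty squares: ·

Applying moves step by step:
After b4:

♜ ♞ ♝ ♛ ♚ ♝ ♞ ♜
♟ ♟ ♟ ♟ ♟ ♟ ♟ ♟
· · · · · · · ·
· · · · · · · ·
· ♙ · · · · · ·
· · · · · · · ·
♙ · ♙ ♙ ♙ ♙ ♙ ♙
♖ ♘ ♗ ♕ ♔ ♗ ♘ ♖


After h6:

♜ ♞ ♝ ♛ ♚ ♝ ♞ ♜
♟ ♟ ♟ ♟ ♟ ♟ ♟ ·
· · · · · · · ♟
· · · · · · · ·
· ♙ · · · · · ·
· · · · · · · ·
♙ · ♙ ♙ ♙ ♙ ♙ ♙
♖ ♘ ♗ ♕ ♔ ♗ ♘ ♖


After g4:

♜ ♞ ♝ ♛ ♚ ♝ ♞ ♜
♟ ♟ ♟ ♟ ♟ ♟ ♟ ·
· · · · · · · ♟
· · · · · · · ·
· ♙ · · · · ♙ ·
· · · · · · · ·
♙ · ♙ ♙ ♙ ♙ · ♙
♖ ♘ ♗ ♕ ♔ ♗ ♘ ♖


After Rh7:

♜ ♞ ♝ ♛ ♚ ♝ ♞ ·
♟ ♟ ♟ ♟ ♟ ♟ ♟ ♜
· · · · · · · ♟
· · · · · · · ·
· ♙ · · · · ♙ ·
· · · · · · · ·
♙ · ♙ ♙ ♙ ♙ · ♙
♖ ♘ ♗ ♕ ♔ ♗ ♘ ♖


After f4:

♜ ♞ ♝ ♛ ♚ ♝ ♞ ·
♟ ♟ ♟ ♟ ♟ ♟ ♟ ♜
· · · · · · · ♟
· · · · · · · ·
· ♙ · · · ♙ ♙ ·
· · · · · · · ·
♙ · ♙ ♙ ♙ · · ♙
♖ ♘ ♗ ♕ ♔ ♗ ♘ ♖


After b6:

♜ ♞ ♝ ♛ ♚ ♝ ♞ ·
♟ · ♟ ♟ ♟ ♟ ♟ ♜
· ♟ · · · · · ♟
· · · · · · · ·
· ♙ · · · ♙ ♙ ·
· · · · · · · ·
♙ · ♙ ♙ ♙ · · ♙
♖ ♘ ♗ ♕ ♔ ♗ ♘ ♖


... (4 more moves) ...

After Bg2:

♜ · ♝ ♛ ♚ ♝ ♞ ·
· · ♟ ♟ ♟ ♟ ♟ ♜
· ♟ ♞ · · · · ♟
♟ · · · · · · ·
· ♙ · · · ♙ ♙ ♙
· · ♘ · · · · ·
♙ · ♙ ♙ ♙ · ♗ ·
♖ · ♗ ♕ ♔ · ♘ ♖


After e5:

♜ · ♝ ♛ ♚ ♝ ♞ ·
· · ♟ ♟ · ♟ ♟ ♜
· ♟ ♞ · · · · ♟
♟ · · · ♟ · · ·
· ♙ · · · ♙ ♙ ♙
· · ♘ · · · · ·
♙ · ♙ ♙ ♙ · ♗ ·
♖ · ♗ ♕ ♔ · ♘ ♖



  a b c d e f g h
  ─────────────────
8│♜ · ♝ ♛ ♚ ♝ ♞ ·│8
7│· · ♟ ♟ · ♟ ♟ ♜│7
6│· ♟ ♞ · · · · ♟│6
5│♟ · · · ♟ · · ·│5
4│· ♙ · · · ♙ ♙ ♙│4
3│· · ♘ · · · · ·│3
2│♙ · ♙ ♙ ♙ · ♗ ·│2
1│♖ · ♗ ♕ ♔ · ♘ ♖│1
  ─────────────────
  a b c d e f g h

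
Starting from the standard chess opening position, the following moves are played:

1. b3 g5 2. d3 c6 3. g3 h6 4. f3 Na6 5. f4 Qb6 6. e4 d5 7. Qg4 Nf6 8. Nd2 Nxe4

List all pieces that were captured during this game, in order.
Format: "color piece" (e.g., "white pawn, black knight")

Tracking captures:
  Nxe4: captured white pawn

white pawn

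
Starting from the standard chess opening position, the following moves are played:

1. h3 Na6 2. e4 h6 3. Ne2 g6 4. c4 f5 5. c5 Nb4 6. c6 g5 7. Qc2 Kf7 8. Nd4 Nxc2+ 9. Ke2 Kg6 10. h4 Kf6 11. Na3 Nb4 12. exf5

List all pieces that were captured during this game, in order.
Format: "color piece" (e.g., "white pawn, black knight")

Tracking captures:
  Nxc2+: captured white queen
  exf5: captured black pawn

white queen, black pawn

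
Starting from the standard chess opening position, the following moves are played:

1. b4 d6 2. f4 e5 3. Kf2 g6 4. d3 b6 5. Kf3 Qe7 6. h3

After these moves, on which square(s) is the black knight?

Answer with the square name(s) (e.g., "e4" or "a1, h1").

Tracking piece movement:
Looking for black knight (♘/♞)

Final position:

  a b c d e f g h
  ─────────────────
8│♜ ♞ ♝ · ♚ ♝ ♞ ♜│8
7│♟ · ♟ · ♛ ♟ · ♟│7
6│· ♟ · ♟ · · ♟ ·│6
5│· · · · ♟ · · ·│5
4│· ♙ · · · ♙ · ·│4
3│· · · ♙ · ♔ · ♙│3
2│♙ · ♙ · ♙ · ♙ ·│2
1│♖ ♘ ♗ ♕ · ♗ ♘ ♖│1
  ─────────────────
  a b c d e f g h


b8, g8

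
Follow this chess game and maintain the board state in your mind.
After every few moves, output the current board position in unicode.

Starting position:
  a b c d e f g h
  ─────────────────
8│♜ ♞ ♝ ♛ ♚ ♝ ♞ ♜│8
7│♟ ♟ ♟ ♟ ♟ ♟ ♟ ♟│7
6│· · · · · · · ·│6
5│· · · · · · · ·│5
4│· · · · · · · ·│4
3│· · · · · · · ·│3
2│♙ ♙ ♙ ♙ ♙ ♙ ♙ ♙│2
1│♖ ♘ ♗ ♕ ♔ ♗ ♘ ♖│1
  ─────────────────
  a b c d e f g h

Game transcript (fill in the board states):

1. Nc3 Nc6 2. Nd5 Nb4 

  a b c d e f g h
  ─────────────────
8│♜ · ♝ ♛ ♚ ♝ ♞ ♜│8
7│♟ ♟ ♟ ♟ ♟ ♟ ♟ ♟│7
6│· · · · · · · ·│6
5│· · · ♘ · · · ·│5
4│· ♞ · · · · · ·│4
3│· · · · · · · ·│3
2│♙ ♙ ♙ ♙ ♙ ♙ ♙ ♙│2
1│♖ · ♗ ♕ ♔ ♗ ♘ ♖│1
  ─────────────────
  a b c d e f g h

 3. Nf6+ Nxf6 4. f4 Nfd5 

  a b c d e f g h
  ─────────────────
8│♜ · ♝ ♛ ♚ ♝ · ♜│8
7│♟ ♟ ♟ ♟ ♟ ♟ ♟ ♟│7
6│· · · · · · · ·│6
5│· · · ♞ · · · ·│5
4│· ♞ · · · ♙ · ·│4
3│· · · · · · · ·│3
2│♙ ♙ ♙ ♙ ♙ · ♙ ♙│2
1│♖ · ♗ ♕ ♔ ♗ ♘ ♖│1
  ─────────────────
  a b c d e f g h

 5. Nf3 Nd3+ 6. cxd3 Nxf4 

  a b c d e f g h
  ─────────────────
8│♜ · ♝ ♛ ♚ ♝ · ♜│8
7│♟ ♟ ♟ ♟ ♟ ♟ ♟ ♟│7
6│· · · · · · · ·│6
5│· · · · · · · ·│5
4│· · · · · ♞ · ·│4
3│· · · ♙ · ♘ · ·│3
2│♙ ♙ · ♙ ♙ · ♙ ♙│2
1│♖ · ♗ ♕ ♔ ♗ · ♖│1
  ─────────────────
  a b c d e f g h

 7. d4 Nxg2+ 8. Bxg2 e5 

  a b c d e f g h
  ─────────────────
8│♜ · ♝ ♛ ♚ ♝ · ♜│8
7│♟ ♟ ♟ ♟ · ♟ ♟ ♟│7
6│· · · · · · · ·│6
5│· · · · ♟ · · ·│5
4│· · · ♙ · · · ·│4
3│· · · · · ♘ · ·│3
2│♙ ♙ · ♙ ♙ · ♗ ♙│2
1│♖ · ♗ ♕ ♔ · · ♖│1
  ─────────────────
  a b c d e f g h

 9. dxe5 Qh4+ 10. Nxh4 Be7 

  a b c d e f g h
  ─────────────────
8│♜ · ♝ · ♚ · · ♜│8
7│♟ ♟ ♟ ♟ ♝ ♟ ♟ ♟│7
6│· · · · · · · ·│6
5│· · · · ♙ · · ·│5
4│· · · · · · · ♘│4
3│· · · · · · · ·│3
2│♙ ♙ · ♙ ♙ · ♗ ♙│2
1│♖ · ♗ ♕ ♔ · · ♖│1
  ─────────────────
  a b c d e f g h



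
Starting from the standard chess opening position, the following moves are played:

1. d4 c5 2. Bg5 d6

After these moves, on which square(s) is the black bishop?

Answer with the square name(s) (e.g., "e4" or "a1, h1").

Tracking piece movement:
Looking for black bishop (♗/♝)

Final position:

  a b c d e f g h
  ─────────────────
8│♜ ♞ ♝ ♛ ♚ ♝ ♞ ♜│8
7│♟ ♟ · · ♟ ♟ ♟ ♟│7
6│· · · ♟ · · · ·│6
5│· · ♟ · · · ♗ ·│5
4│· · · ♙ · · · ·│4
3│· · · · · · · ·│3
2│♙ ♙ ♙ · ♙ ♙ ♙ ♙│2
1│♖ ♘ · ♕ ♔ ♗ ♘ ♖│1
  ─────────────────
  a b c d e f g h


c8, f8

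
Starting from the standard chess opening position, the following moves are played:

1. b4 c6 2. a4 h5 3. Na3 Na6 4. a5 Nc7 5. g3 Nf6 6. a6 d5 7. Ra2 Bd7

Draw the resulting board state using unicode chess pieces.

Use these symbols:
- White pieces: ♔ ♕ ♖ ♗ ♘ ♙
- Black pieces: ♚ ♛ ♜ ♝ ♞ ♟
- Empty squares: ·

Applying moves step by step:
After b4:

♜ ♞ ♝ ♛ ♚ ♝ ♞ ♜
♟ ♟ ♟ ♟ ♟ ♟ ♟ ♟
· · · · · · · ·
· · · · · · · ·
· ♙ · · · · · ·
· · · · · · · ·
♙ · ♙ ♙ ♙ ♙ ♙ ♙
♖ ♘ ♗ ♕ ♔ ♗ ♘ ♖


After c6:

♜ ♞ ♝ ♛ ♚ ♝ ♞ ♜
♟ ♟ · ♟ ♟ ♟ ♟ ♟
· · ♟ · · · · ·
· · · · · · · ·
· ♙ · · · · · ·
· · · · · · · ·
♙ · ♙ ♙ ♙ ♙ ♙ ♙
♖ ♘ ♗ ♕ ♔ ♗ ♘ ♖


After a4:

♜ ♞ ♝ ♛ ♚ ♝ ♞ ♜
♟ ♟ · ♟ ♟ ♟ ♟ ♟
· · ♟ · · · · ·
· · · · · · · ·
♙ ♙ · · · · · ·
· · · · · · · ·
· · ♙ ♙ ♙ ♙ ♙ ♙
♖ ♘ ♗ ♕ ♔ ♗ ♘ ♖


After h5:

♜ ♞ ♝ ♛ ♚ ♝ ♞ ♜
♟ ♟ · ♟ ♟ ♟ ♟ ·
· · ♟ · · · · ·
· · · · · · · ♟
♙ ♙ · · · · · ·
· · · · · · · ·
· · ♙ ♙ ♙ ♙ ♙ ♙
♖ ♘ ♗ ♕ ♔ ♗ ♘ ♖


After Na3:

♜ ♞ ♝ ♛ ♚ ♝ ♞ ♜
♟ ♟ · ♟ ♟ ♟ ♟ ·
· · ♟ · · · · ·
· · · · · · · ♟
♙ ♙ · · · · · ·
♘ · · · · · · ·
· · ♙ ♙ ♙ ♙ ♙ ♙
♖ · ♗ ♕ ♔ ♗ ♘ ♖


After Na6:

♜ · ♝ ♛ ♚ ♝ ♞ ♜
♟ ♟ · ♟ ♟ ♟ ♟ ·
♞ · ♟ · · · · ·
· · · · · · · ♟
♙ ♙ · · · · · ·
♘ · · · · · · ·
· · ♙ ♙ ♙ ♙ ♙ ♙
♖ · ♗ ♕ ♔ ♗ ♘ ♖


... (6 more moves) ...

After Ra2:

♜ · ♝ ♛ ♚ ♝ · ♜
♟ ♟ ♞ · ♟ ♟ ♟ ·
♙ · ♟ · · ♞ · ·
· · · ♟ · · · ♟
· ♙ · · · · · ·
♘ · · · · · ♙ ·
♖ · ♙ ♙ ♙ ♙ · ♙
· · ♗ ♕ ♔ ♗ ♘ ♖


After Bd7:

♜ · · ♛ ♚ ♝ · ♜
♟ ♟ ♞ ♝ ♟ ♟ ♟ ·
♙ · ♟ · · ♞ · ·
· · · ♟ · · · ♟
· ♙ · · · · · ·
♘ · · · · · ♙ ·
♖ · ♙ ♙ ♙ ♙ · ♙
· · ♗ ♕ ♔ ♗ ♘ ♖



  a b c d e f g h
  ─────────────────
8│♜ · · ♛ ♚ ♝ · ♜│8
7│♟ ♟ ♞ ♝ ♟ ♟ ♟ ·│7
6│♙ · ♟ · · ♞ · ·│6
5│· · · ♟ · · · ♟│5
4│· ♙ · · · · · ·│4
3│♘ · · · · · ♙ ·│3
2│♖ · ♙ ♙ ♙ ♙ · ♙│2
1│· · ♗ ♕ ♔ ♗ ♘ ♖│1
  ─────────────────
  a b c d e f g h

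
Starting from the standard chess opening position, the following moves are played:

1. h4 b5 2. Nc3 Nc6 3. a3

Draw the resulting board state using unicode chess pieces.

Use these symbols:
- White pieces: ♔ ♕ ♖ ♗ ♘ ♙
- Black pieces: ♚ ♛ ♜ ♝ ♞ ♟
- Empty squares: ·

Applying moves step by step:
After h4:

♜ ♞ ♝ ♛ ♚ ♝ ♞ ♜
♟ ♟ ♟ ♟ ♟ ♟ ♟ ♟
· · · · · · · ·
· · · · · · · ·
· · · · · · · ♙
· · · · · · · ·
♙ ♙ ♙ ♙ ♙ ♙ ♙ ·
♖ ♘ ♗ ♕ ♔ ♗ ♘ ♖


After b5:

♜ ♞ ♝ ♛ ♚ ♝ ♞ ♜
♟ · ♟ ♟ ♟ ♟ ♟ ♟
· · · · · · · ·
· ♟ · · · · · ·
· · · · · · · ♙
· · · · · · · ·
♙ ♙ ♙ ♙ ♙ ♙ ♙ ·
♖ ♘ ♗ ♕ ♔ ♗ ♘ ♖


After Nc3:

♜ ♞ ♝ ♛ ♚ ♝ ♞ ♜
♟ · ♟ ♟ ♟ ♟ ♟ ♟
· · · · · · · ·
· ♟ · · · · · ·
· · · · · · · ♙
· · ♘ · · · · ·
♙ ♙ ♙ ♙ ♙ ♙ ♙ ·
♖ · ♗ ♕ ♔ ♗ ♘ ♖


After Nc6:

♜ · ♝ ♛ ♚ ♝ ♞ ♜
♟ · ♟ ♟ ♟ ♟ ♟ ♟
· · ♞ · · · · ·
· ♟ · · · · · ·
· · · · · · · ♙
· · ♘ · · · · ·
♙ ♙ ♙ ♙ ♙ ♙ ♙ ·
♖ · ♗ ♕ ♔ ♗ ♘ ♖


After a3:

♜ · ♝ ♛ ♚ ♝ ♞ ♜
♟ · ♟ ♟ ♟ ♟ ♟ ♟
· · ♞ · · · · ·
· ♟ · · · · · ·
· · · · · · · ♙
♙ · ♘ · · · · ·
· ♙ ♙ ♙ ♙ ♙ ♙ ·
♖ · ♗ ♕ ♔ ♗ ♘ ♖



  a b c d e f g h
  ─────────────────
8│♜ · ♝ ♛ ♚ ♝ ♞ ♜│8
7│♟ · ♟ ♟ ♟ ♟ ♟ ♟│7
6│· · ♞ · · · · ·│6
5│· ♟ · · · · · ·│5
4│· · · · · · · ♙│4
3│♙ · ♘ · · · · ·│3
2│· ♙ ♙ ♙ ♙ ♙ ♙ ·│2
1│♖ · ♗ ♕ ♔ ♗ ♘ ♖│1
  ─────────────────
  a b c d e f g h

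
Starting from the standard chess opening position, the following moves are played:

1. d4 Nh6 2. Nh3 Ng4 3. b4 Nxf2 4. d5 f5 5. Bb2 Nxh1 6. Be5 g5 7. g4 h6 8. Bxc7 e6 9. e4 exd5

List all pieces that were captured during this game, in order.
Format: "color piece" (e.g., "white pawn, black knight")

Tracking captures:
  Nxf2: captured white pawn
  Nxh1: captured white rook
  Bxc7: captured black pawn
  exd5: captured white pawn

white pawn, white rook, black pawn, white pawn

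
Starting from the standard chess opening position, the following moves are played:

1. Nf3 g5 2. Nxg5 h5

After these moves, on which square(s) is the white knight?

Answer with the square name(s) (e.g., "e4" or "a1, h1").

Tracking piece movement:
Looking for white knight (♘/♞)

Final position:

  a b c d e f g h
  ─────────────────
8│♜ ♞ ♝ ♛ ♚ ♝ ♞ ♜│8
7│♟ ♟ ♟ ♟ ♟ ♟ · ·│7
6│· · · · · · · ·│6
5│· · · · · · ♘ ♟│5
4│· · · · · · · ·│4
3│· · · · · · · ·│3
2│♙ ♙ ♙ ♙ ♙ ♙ ♙ ♙│2
1│♖ ♘ ♗ ♕ ♔ ♗ · ♖│1
  ─────────────────
  a b c d e f g h


b1, g5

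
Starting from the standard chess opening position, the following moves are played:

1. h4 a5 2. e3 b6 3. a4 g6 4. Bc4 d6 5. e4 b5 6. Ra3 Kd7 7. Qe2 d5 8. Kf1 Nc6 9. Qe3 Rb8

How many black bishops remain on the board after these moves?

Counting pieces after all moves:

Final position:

  a b c d e f g h
  ─────────────────
8│· ♜ ♝ ♛ · ♝ ♞ ♜│8
7│· · ♟ ♚ ♟ ♟ · ♟│7
6│· · ♞ · · · ♟ ·│6
5│♟ ♟ · ♟ · · · ·│5
4│♙ · ♗ · ♙ · · ♙│4
3│♖ · · · ♕ · · ·│3
2│· ♙ ♙ ♙ · ♙ ♙ ·│2
1│· ♘ ♗ · · ♔ ♘ ♖│1
  ─────────────────
  a b c d e f g h


2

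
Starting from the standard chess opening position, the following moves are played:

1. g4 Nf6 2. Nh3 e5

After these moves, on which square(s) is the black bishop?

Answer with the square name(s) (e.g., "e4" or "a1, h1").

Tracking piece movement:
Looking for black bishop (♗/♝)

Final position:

  a b c d e f g h
  ─────────────────
8│♜ ♞ ♝ ♛ ♚ ♝ · ♜│8
7│♟ ♟ ♟ ♟ · ♟ ♟ ♟│7
6│· · · · · ♞ · ·│6
5│· · · · ♟ · · ·│5
4│· · · · · · ♙ ·│4
3│· · · · · · · ♘│3
2│♙ ♙ ♙ ♙ ♙ ♙ · ♙│2
1│♖ ♘ ♗ ♕ ♔ ♗ · ♖│1
  ─────────────────
  a b c d e f g h


c8, f8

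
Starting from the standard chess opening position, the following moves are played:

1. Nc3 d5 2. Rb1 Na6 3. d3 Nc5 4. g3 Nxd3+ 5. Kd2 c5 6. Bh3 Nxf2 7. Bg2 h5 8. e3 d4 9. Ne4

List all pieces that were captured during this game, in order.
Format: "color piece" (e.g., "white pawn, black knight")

Tracking captures:
  Nxd3+: captured white pawn
  Nxf2: captured white pawn

white pawn, white pawn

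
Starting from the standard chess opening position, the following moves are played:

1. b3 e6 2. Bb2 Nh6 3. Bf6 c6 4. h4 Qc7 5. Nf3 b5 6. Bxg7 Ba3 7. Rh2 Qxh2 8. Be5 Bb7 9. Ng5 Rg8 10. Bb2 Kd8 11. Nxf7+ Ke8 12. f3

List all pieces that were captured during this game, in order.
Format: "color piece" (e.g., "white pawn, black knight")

Tracking captures:
  Bxg7: captured black pawn
  Qxh2: captured white rook
  Nxf7+: captured black pawn

black pawn, white rook, black pawn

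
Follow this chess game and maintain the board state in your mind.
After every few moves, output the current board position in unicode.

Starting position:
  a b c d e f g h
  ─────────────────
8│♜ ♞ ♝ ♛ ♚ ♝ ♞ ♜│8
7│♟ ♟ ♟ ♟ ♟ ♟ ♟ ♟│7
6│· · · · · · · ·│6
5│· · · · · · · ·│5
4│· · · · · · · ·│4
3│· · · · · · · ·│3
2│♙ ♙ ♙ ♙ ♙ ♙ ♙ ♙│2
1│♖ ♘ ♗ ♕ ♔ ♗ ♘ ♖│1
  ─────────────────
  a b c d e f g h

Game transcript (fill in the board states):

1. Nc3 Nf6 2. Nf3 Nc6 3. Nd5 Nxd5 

  a b c d e f g h
  ─────────────────
8│♜ · ♝ ♛ ♚ ♝ · ♜│8
7│♟ ♟ ♟ ♟ ♟ ♟ ♟ ♟│7
6│· · ♞ · · · · ·│6
5│· · · ♞ · · · ·│5
4│· · · · · · · ·│4
3│· · · · · ♘ · ·│3
2│♙ ♙ ♙ ♙ ♙ ♙ ♙ ♙│2
1│♖ · ♗ ♕ ♔ ♗ · ♖│1
  ─────────────────
  a b c d e f g h

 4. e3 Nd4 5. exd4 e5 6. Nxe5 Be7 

  a b c d e f g h
  ─────────────────
8│♜ · ♝ ♛ ♚ · · ♜│8
7│♟ ♟ ♟ ♟ ♝ ♟ ♟ ♟│7
6│· · · · · · · ·│6
5│· · · ♞ ♘ · · ·│5
4│· · · ♙ · · · ·│4
3│· · · · · · · ·│3
2│♙ ♙ ♙ ♙ · ♙ ♙ ♙│2
1│♖ · ♗ ♕ ♔ ♗ · ♖│1
  ─────────────────
  a b c d e f g h

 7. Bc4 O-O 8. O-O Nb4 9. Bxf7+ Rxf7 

  a b c d e f g h
  ─────────────────
8│♜ · ♝ ♛ · · ♚ ·│8
7│♟ ♟ ♟ ♟ ♝ ♜ ♟ ♟│7
6│· · · · · · · ·│6
5│· · · · ♘ · · ·│5
4│· ♞ · ♙ · · · ·│4
3│· · · · · · · ·│3
2│♙ ♙ ♙ ♙ · ♙ ♙ ♙│2
1│♖ · ♗ ♕ · ♖ ♔ ·│1
  ─────────────────
  a b c d e f g h

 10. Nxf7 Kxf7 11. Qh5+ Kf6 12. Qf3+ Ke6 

  a b c d e f g h
  ─────────────────
8│♜ · ♝ ♛ · · · ·│8
7│♟ ♟ ♟ ♟ ♝ · ♟ ♟│7
6│· · · · ♚ · · ·│6
5│· · · · · · · ·│5
4│· ♞ · ♙ · · · ·│4
3│· · · · · ♕ · ·│3
2│♙ ♙ ♙ ♙ · ♙ ♙ ♙│2
1│♖ · ♗ · · ♖ ♔ ·│1
  ─────────────────
  a b c d e f g h

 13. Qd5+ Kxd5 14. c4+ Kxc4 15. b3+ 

  a b c d e f g h
  ─────────────────
8│♜ · ♝ ♛ · · · ·│8
7│♟ ♟ ♟ ♟ ♝ · ♟ ♟│7
6│· · · · · · · ·│6
5│· · · · · · · ·│5
4│· ♞ ♚ ♙ · · · ·│4
3│· ♙ · · · · · ·│3
2│♙ · · ♙ · ♙ ♙ ♙│2
1│♖ · ♗ · · ♖ ♔ ·│1
  ─────────────────
  a b c d e f g h


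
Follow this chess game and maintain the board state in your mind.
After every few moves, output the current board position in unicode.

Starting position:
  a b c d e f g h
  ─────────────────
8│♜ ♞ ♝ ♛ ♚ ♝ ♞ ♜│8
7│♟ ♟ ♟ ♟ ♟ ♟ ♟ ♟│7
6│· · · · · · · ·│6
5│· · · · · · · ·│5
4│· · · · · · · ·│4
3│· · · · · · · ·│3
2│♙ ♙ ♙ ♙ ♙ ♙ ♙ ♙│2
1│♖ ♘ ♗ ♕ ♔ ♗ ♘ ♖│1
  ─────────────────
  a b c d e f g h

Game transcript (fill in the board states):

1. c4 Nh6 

  a b c d e f g h
  ─────────────────
8│♜ ♞ ♝ ♛ ♚ ♝ · ♜│8
7│♟ ♟ ♟ ♟ ♟ ♟ ♟ ♟│7
6│· · · · · · · ♞│6
5│· · · · · · · ·│5
4│· · ♙ · · · · ·│4
3│· · · · · · · ·│3
2│♙ ♙ · ♙ ♙ ♙ ♙ ♙│2
1│♖ ♘ ♗ ♕ ♔ ♗ ♘ ♖│1
  ─────────────────
  a b c d e f g h

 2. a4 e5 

  a b c d e f g h
  ─────────────────
8│♜ ♞ ♝ ♛ ♚ ♝ · ♜│8
7│♟ ♟ ♟ ♟ · ♟ ♟ ♟│7
6│· · · · · · · ♞│6
5│· · · · ♟ · · ·│5
4│♙ · ♙ · · · · ·│4
3│· · · · · · · ·│3
2│· ♙ · ♙ ♙ ♙ ♙ ♙│2
1│♖ ♘ ♗ ♕ ♔ ♗ ♘ ♖│1
  ─────────────────
  a b c d e f g h

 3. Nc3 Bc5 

  a b c d e f g h
  ─────────────────
8│♜ ♞ ♝ ♛ ♚ · · ♜│8
7│♟ ♟ ♟ ♟ · ♟ ♟ ♟│7
6│· · · · · · · ♞│6
5│· · ♝ · ♟ · · ·│5
4│♙ · ♙ · · · · ·│4
3│· · ♘ · · · · ·│3
2│· ♙ · ♙ ♙ ♙ ♙ ♙│2
1│♖ · ♗ ♕ ♔ ♗ ♘ ♖│1
  ─────────────────
  a b c d e f g h

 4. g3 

  a b c d e f g h
  ─────────────────
8│♜ ♞ ♝ ♛ ♚ · · ♜│8
7│♟ ♟ ♟ ♟ · ♟ ♟ ♟│7
6│· · · · · · · ♞│6
5│· · ♝ · ♟ · · ·│5
4│♙ · ♙ · · · · ·│4
3│· · ♘ · · · ♙ ·│3
2│· ♙ · ♙ ♙ ♙ · ♙│2
1│♖ · ♗ ♕ ♔ ♗ ♘ ♖│1
  ─────────────────
  a b c d e f g h


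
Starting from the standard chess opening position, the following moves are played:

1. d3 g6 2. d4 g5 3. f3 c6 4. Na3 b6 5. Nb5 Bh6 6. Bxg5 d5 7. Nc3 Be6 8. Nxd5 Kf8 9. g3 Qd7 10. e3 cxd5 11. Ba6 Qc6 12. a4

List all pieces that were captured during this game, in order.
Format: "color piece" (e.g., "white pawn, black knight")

Tracking captures:
  Bxg5: captured black pawn
  Nxd5: captured black pawn
  cxd5: captured white knight

black pawn, black pawn, white knight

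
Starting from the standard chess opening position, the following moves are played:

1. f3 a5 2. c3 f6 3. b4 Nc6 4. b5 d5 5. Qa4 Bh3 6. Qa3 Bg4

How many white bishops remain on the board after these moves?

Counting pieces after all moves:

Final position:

  a b c d e f g h
  ─────────────────
8│♜ · · ♛ ♚ ♝ ♞ ♜│8
7│· ♟ ♟ · ♟ · ♟ ♟│7
6│· · ♞ · · ♟ · ·│6
5│♟ ♙ · ♟ · · · ·│5
4│· · · · · · ♝ ·│4
3│♕ · ♙ · · ♙ · ·│3
2│♙ · · ♙ ♙ · ♙ ♙│2
1│♖ ♘ ♗ · ♔ ♗ ♘ ♖│1
  ─────────────────
  a b c d e f g h


2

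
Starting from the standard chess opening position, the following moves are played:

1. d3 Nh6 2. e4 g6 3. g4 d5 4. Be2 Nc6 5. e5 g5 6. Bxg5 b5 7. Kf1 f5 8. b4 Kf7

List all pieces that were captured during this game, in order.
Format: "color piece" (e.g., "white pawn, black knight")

Tracking captures:
  Bxg5: captured black pawn

black pawn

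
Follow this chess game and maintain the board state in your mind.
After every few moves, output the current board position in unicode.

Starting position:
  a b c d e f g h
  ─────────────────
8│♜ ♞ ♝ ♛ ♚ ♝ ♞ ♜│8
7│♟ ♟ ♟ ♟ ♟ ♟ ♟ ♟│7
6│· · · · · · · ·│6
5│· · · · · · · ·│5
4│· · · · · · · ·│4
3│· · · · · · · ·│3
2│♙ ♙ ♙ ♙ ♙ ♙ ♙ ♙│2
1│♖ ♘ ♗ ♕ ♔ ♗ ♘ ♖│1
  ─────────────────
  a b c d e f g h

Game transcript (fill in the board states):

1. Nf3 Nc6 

  a b c d e f g h
  ─────────────────
8│♜ · ♝ ♛ ♚ ♝ ♞ ♜│8
7│♟ ♟ ♟ ♟ ♟ ♟ ♟ ♟│7
6│· · ♞ · · · · ·│6
5│· · · · · · · ·│5
4│· · · · · · · ·│4
3│· · · · · ♘ · ·│3
2│♙ ♙ ♙ ♙ ♙ ♙ ♙ ♙│2
1│♖ ♘ ♗ ♕ ♔ ♗ · ♖│1
  ─────────────────
  a b c d e f g h

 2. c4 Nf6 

  a b c d e f g h
  ─────────────────
8│♜ · ♝ ♛ ♚ ♝ · ♜│8
7│♟ ♟ ♟ ♟ ♟ ♟ ♟ ♟│7
6│· · ♞ · · ♞ · ·│6
5│· · · · · · · ·│5
4│· · ♙ · · · · ·│4
3│· · · · · ♘ · ·│3
2│♙ ♙ · ♙ ♙ ♙ ♙ ♙│2
1│♖ ♘ ♗ ♕ ♔ ♗ · ♖│1
  ─────────────────
  a b c d e f g h

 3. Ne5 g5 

  a b c d e f g h
  ─────────────────
8│♜ · ♝ ♛ ♚ ♝ · ♜│8
7│♟ ♟ ♟ ♟ ♟ ♟ · ♟│7
6│· · ♞ · · ♞ · ·│6
5│· · · · ♘ · ♟ ·│5
4│· · ♙ · · · · ·│4
3│· · · · · · · ·│3
2│♙ ♙ · ♙ ♙ ♙ ♙ ♙│2
1│♖ ♘ ♗ ♕ ♔ ♗ · ♖│1
  ─────────────────
  a b c d e f g h

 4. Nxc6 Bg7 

  a b c d e f g h
  ─────────────────
8│♜ · ♝ ♛ ♚ · · ♜│8
7│♟ ♟ ♟ ♟ ♟ ♟ ♝ ♟│7
6│· · ♘ · · ♞ · ·│6
5│· · · · · · ♟ ·│5
4│· · ♙ · · · · ·│4
3│· · · · · · · ·│3
2│♙ ♙ · ♙ ♙ ♙ ♙ ♙│2
1│♖ ♘ ♗ ♕ ♔ ♗ · ♖│1
  ─────────────────
  a b c d e f g h

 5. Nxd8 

  a b c d e f g h
  ─────────────────
8│♜ · ♝ ♘ ♚ · · ♜│8
7│♟ ♟ ♟ ♟ ♟ ♟ ♝ ♟│7
6│· · · · · ♞ · ·│6
5│· · · · · · ♟ ·│5
4│· · ♙ · · · · ·│4
3│· · · · · · · ·│3
2│♙ ♙ · ♙ ♙ ♙ ♙ ♙│2
1│♖ ♘ ♗ ♕ ♔ ♗ · ♖│1
  ─────────────────
  a b c d e f g h


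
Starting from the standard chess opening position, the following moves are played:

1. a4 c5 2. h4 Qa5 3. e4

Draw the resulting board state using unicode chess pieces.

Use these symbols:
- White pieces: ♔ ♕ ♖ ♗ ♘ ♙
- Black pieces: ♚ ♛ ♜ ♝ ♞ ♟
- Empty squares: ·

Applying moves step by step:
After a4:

♜ ♞ ♝ ♛ ♚ ♝ ♞ ♜
♟ ♟ ♟ ♟ ♟ ♟ ♟ ♟
· · · · · · · ·
· · · · · · · ·
♙ · · · · · · ·
· · · · · · · ·
· ♙ ♙ ♙ ♙ ♙ ♙ ♙
♖ ♘ ♗ ♕ ♔ ♗ ♘ ♖


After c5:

♜ ♞ ♝ ♛ ♚ ♝ ♞ ♜
♟ ♟ · ♟ ♟ ♟ ♟ ♟
· · · · · · · ·
· · ♟ · · · · ·
♙ · · · · · · ·
· · · · · · · ·
· ♙ ♙ ♙ ♙ ♙ ♙ ♙
♖ ♘ ♗ ♕ ♔ ♗ ♘ ♖


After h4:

♜ ♞ ♝ ♛ ♚ ♝ ♞ ♜
♟ ♟ · ♟ ♟ ♟ ♟ ♟
· · · · · · · ·
· · ♟ · · · · ·
♙ · · · · · · ♙
· · · · · · · ·
· ♙ ♙ ♙ ♙ ♙ ♙ ·
♖ ♘ ♗ ♕ ♔ ♗ ♘ ♖


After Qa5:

♜ ♞ ♝ · ♚ ♝ ♞ ♜
♟ ♟ · ♟ ♟ ♟ ♟ ♟
· · · · · · · ·
♛ · ♟ · · · · ·
♙ · · · · · · ♙
· · · · · · · ·
· ♙ ♙ ♙ ♙ ♙ ♙ ·
♖ ♘ ♗ ♕ ♔ ♗ ♘ ♖


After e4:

♜ ♞ ♝ · ♚ ♝ ♞ ♜
♟ ♟ · ♟ ♟ ♟ ♟ ♟
· · · · · · · ·
♛ · ♟ · · · · ·
♙ · · · ♙ · · ♙
· · · · · · · ·
· ♙ ♙ ♙ · ♙ ♙ ·
♖ ♘ ♗ ♕ ♔ ♗ ♘ ♖



  a b c d e f g h
  ─────────────────
8│♜ ♞ ♝ · ♚ ♝ ♞ ♜│8
7│♟ ♟ · ♟ ♟ ♟ ♟ ♟│7
6│· · · · · · · ·│6
5│♛ · ♟ · · · · ·│5
4│♙ · · · ♙ · · ♙│4
3│· · · · · · · ·│3
2│· ♙ ♙ ♙ · ♙ ♙ ·│2
1│♖ ♘ ♗ ♕ ♔ ♗ ♘ ♖│1
  ─────────────────
  a b c d e f g h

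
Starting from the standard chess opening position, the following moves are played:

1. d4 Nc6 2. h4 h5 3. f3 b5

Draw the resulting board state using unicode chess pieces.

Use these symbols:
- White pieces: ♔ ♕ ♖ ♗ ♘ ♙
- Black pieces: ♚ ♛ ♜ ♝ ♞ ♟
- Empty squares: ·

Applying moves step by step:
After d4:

♜ ♞ ♝ ♛ ♚ ♝ ♞ ♜
♟ ♟ ♟ ♟ ♟ ♟ ♟ ♟
· · · · · · · ·
· · · · · · · ·
· · · ♙ · · · ·
· · · · · · · ·
♙ ♙ ♙ · ♙ ♙ ♙ ♙
♖ ♘ ♗ ♕ ♔ ♗ ♘ ♖


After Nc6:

♜ · ♝ ♛ ♚ ♝ ♞ ♜
♟ ♟ ♟ ♟ ♟ ♟ ♟ ♟
· · ♞ · · · · ·
· · · · · · · ·
· · · ♙ · · · ·
· · · · · · · ·
♙ ♙ ♙ · ♙ ♙ ♙ ♙
♖ ♘ ♗ ♕ ♔ ♗ ♘ ♖


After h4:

♜ · ♝ ♛ ♚ ♝ ♞ ♜
♟ ♟ ♟ ♟ ♟ ♟ ♟ ♟
· · ♞ · · · · ·
· · · · · · · ·
· · · ♙ · · · ♙
· · · · · · · ·
♙ ♙ ♙ · ♙ ♙ ♙ ·
♖ ♘ ♗ ♕ ♔ ♗ ♘ ♖


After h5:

♜ · ♝ ♛ ♚ ♝ ♞ ♜
♟ ♟ ♟ ♟ ♟ ♟ ♟ ·
· · ♞ · · · · ·
· · · · · · · ♟
· · · ♙ · · · ♙
· · · · · · · ·
♙ ♙ ♙ · ♙ ♙ ♙ ·
♖ ♘ ♗ ♕ ♔ ♗ ♘ ♖


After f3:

♜ · ♝ ♛ ♚ ♝ ♞ ♜
♟ ♟ ♟ ♟ ♟ ♟ ♟ ·
· · ♞ · · · · ·
· · · · · · · ♟
· · · ♙ · · · ♙
· · · · · ♙ · ·
♙ ♙ ♙ · ♙ · ♙ ·
♖ ♘ ♗ ♕ ♔ ♗ ♘ ♖


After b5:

♜ · ♝ ♛ ♚ ♝ ♞ ♜
♟ · ♟ ♟ ♟ ♟ ♟ ·
· · ♞ · · · · ·
· ♟ · · · · · ♟
· · · ♙ · · · ♙
· · · · · ♙ · ·
♙ ♙ ♙ · ♙ · ♙ ·
♖ ♘ ♗ ♕ ♔ ♗ ♘ ♖



  a b c d e f g h
  ─────────────────
8│♜ · ♝ ♛ ♚ ♝ ♞ ♜│8
7│♟ · ♟ ♟ ♟ ♟ ♟ ·│7
6│· · ♞ · · · · ·│6
5│· ♟ · · · · · ♟│5
4│· · · ♙ · · · ♙│4
3│· · · · · ♙ · ·│3
2│♙ ♙ ♙ · ♙ · ♙ ·│2
1│♖ ♘ ♗ ♕ ♔ ♗ ♘ ♖│1
  ─────────────────
  a b c d e f g h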